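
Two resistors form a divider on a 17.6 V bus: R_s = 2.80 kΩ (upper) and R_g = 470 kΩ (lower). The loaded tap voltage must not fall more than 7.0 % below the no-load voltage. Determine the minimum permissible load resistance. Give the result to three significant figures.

Output resistance R_th = R_s‖R_g = (2.80 × 470)/472.8 = 2.783 kΩ.
The fractional drop is R_th/(R_th + R_L); requiring this ≤ 0.0700 gives R_L ≥ R_th(1/0.0700 − 1) = 2.783 × 13.29 = 37.0 kΩ.

R_L(min) ≈ 37.0 kΩ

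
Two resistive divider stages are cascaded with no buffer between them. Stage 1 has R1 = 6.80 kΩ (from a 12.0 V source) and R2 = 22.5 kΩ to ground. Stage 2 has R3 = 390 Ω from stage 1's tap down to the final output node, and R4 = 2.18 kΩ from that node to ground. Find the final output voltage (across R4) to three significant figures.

V_out ≈ 2.58 V

Stage 2 presents R3+R4 = 2570 Ω as a load on stage 1's tap.
Stage 1's lower leg becomes R2‖(R3+R4) = 2307 Ω, so V_mid = 12.0 × 2307/9107 = 3.039 V.
Stage 2 is itself unloaded: V_out = V_mid × R4/(R3+R4) = 3.039 × 2180/2570 = 2.58 V.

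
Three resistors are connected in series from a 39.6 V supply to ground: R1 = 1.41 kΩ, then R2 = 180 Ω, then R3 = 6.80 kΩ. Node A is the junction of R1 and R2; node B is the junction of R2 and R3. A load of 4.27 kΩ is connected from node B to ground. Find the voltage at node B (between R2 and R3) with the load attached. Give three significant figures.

At node B, R3 is in parallel with the load: R3‖R_L = 2623 Ω.
Below node A the resistance is R2 + (R3‖R_L) = 2803 Ω, so V_A = 39.6 × 2803/4213 = 26.35 V.
Then V_B = V_A × (R3‖R_L)/(R2 + R3‖R_L) = 26.35 × 2623/2803 = 24.7 V.

V ≈ 24.7 V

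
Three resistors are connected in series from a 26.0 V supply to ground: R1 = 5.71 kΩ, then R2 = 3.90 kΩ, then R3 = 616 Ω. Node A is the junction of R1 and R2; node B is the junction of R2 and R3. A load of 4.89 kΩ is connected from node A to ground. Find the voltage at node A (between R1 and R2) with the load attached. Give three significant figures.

Below node A the series string R2+R3 = 4516 Ω sits in parallel with the 4890 Ω load: 2348 Ω.
V_A = 26.0 × 2348/(5710 + 2348) = 7.58 V.

V ≈ 7.58 V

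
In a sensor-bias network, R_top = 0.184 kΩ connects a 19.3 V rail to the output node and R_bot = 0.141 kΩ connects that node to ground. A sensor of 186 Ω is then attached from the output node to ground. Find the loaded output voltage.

The load sits in parallel with R_bot: R_bot‖R_L = (141 × 186) / (141 + 186) = 80.20 Ω.
V_out = 19.3 × 80.20 / (184 + 80.20) = 19.3 × 80.20/264.2 = 5.86 V.
(Unloaded it would have been 8.37 V.)

V_out ≈ 5.86 V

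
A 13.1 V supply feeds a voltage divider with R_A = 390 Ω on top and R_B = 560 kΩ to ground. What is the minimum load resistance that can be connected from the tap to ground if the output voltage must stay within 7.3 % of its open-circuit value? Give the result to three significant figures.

Output resistance R_th = R_A‖R_B = (390 × 560000)/560400 = 389.7 Ω.
The fractional drop is R_th/(R_th + R_L); requiring this ≤ 0.0730 gives R_L ≥ R_th(1/0.0730 − 1) = 389.7 × 12.70 = 4.95 kΩ.

R_L(min) ≈ 4.95 kΩ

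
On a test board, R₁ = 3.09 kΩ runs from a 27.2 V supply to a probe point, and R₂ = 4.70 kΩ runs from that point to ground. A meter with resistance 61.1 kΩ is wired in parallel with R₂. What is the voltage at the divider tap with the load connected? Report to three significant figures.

V_out ≈ 15.9 V

The load sits in parallel with R₂: R₂‖R_L = (4.70 × 61.1) / (4.70 + 61.1) = 4.364 kΩ.
V_out = 27.2 × 4.364 / (3.09 + 4.364) = 27.2 × 4.364/7.454 = 15.9 V.
(Unloaded it would have been 16.4 V.)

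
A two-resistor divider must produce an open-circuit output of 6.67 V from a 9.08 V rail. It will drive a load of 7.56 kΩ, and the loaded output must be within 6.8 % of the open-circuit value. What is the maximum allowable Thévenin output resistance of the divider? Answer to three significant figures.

Loading drop = R_th/(R_th + R_L) ≤ 0.0680, so R_th ≤ R_L · ε/(1−ε) = 7.56 kΩ × 0.0680/0.9320 = 552 Ω.

R_th ≤ 552 Ω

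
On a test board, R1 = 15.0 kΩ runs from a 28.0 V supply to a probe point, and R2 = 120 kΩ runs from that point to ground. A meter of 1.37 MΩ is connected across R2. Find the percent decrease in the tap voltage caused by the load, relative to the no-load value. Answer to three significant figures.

The divider's output (Thévenin) resistance is R1‖R2 = 13.33 kΩ.
Fractional drop under load = R_th/(R_th + R_L) = 13.33 / (13.33 + 1370) = 0.009639.
So the output falls by 0.964 %.

0.964 %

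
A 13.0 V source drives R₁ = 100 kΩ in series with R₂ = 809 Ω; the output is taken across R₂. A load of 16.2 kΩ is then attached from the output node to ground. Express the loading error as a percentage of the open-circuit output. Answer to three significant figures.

4.72 %

The divider's output (Thévenin) resistance is R₁‖R₂ = 802.5 Ω.
Fractional drop under load = R_th/(R_th + R_L) = 802.5 / (802.5 + 16200) = 0.04720.
So the output falls by 4.72 %.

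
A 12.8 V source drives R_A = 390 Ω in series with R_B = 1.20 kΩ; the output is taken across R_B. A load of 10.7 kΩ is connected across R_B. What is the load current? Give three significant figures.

I_L ≈ 0.879 mA

R_B‖R_L = 1079 Ω; V_out = 12.8 × 1079/1469 = 9.402 V.
I_L = V_out / R_L = 9.402 / 10.7 kΩ = 0.879 mA.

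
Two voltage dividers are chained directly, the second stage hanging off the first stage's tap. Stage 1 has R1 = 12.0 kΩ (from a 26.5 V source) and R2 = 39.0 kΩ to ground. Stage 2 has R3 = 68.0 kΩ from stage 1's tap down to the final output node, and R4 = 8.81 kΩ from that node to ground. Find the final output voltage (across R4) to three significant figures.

V_out ≈ 2.08 V

Stage 2 presents R3+R4 = 76.81 kΩ as a load on stage 1's tap.
Stage 1's lower leg becomes R2‖(R3+R4) = 25.87 kΩ, so V_mid = 26.5 × 25.87/37.87 = 18.10 V.
Stage 2 is itself unloaded: V_out = V_mid × R4/(R3+R4) = 18.10 × 8.81/76.81 = 2.08 V.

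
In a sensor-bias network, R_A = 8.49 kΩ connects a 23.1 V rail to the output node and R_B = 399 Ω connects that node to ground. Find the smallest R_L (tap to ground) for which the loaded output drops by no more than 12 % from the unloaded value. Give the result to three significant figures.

Output resistance R_th = R_A‖R_B = (8490 × 399)/8889 = 381.1 Ω.
The fractional drop is R_th/(R_th + R_L); requiring this ≤ 0.120 gives R_L ≥ R_th(1/0.120 − 1) = 381.1 × 7.333 = 2.79 kΩ.

R_L(min) ≈ 2.79 kΩ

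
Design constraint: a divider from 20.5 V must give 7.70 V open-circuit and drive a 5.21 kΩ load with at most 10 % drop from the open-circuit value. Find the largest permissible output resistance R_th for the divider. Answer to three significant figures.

Loading drop = R_th/(R_th + R_L) ≤ 0.100, so R_th ≤ R_L · ε/(1−ε) = 5.21 kΩ × 0.100/0.9000 = 579 Ω.

R_th ≤ 579 Ω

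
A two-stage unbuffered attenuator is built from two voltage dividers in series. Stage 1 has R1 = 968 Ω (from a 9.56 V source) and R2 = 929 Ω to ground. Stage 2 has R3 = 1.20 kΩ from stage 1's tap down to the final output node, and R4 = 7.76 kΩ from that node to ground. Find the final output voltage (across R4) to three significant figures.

Stage 2 presents R3+R4 = 8960 Ω as a load on stage 1's tap.
Stage 1's lower leg becomes R2‖(R3+R4) = 841.7 Ω, so V_mid = 9.56 × 841.7/1810 = 4.446 V.
Stage 2 is itself unloaded: V_out = V_mid × R4/(R3+R4) = 4.446 × 7760/8960 = 3.85 V.

V_out ≈ 3.85 V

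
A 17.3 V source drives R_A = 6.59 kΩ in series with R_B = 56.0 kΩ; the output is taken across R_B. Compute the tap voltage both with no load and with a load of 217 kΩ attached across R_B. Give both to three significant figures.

Unloaded: 15.5 V; loaded: 15.1 V

Open-circuit: V = 17.3 × 56.0/(6.59 + 56.0) = 15.5 V.
With the load, R_B becomes R_B‖R_L = 44.51 kΩ, so V = 17.3 × 44.51/51.10 = 15.1 V.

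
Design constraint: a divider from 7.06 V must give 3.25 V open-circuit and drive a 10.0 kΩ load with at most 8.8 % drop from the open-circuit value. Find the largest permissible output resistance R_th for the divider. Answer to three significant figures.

Loading drop = R_th/(R_th + R_L) ≤ 0.0880, so R_th ≤ R_L · ε/(1−ε) = 10.0 kΩ × 0.0880/0.9120 = 965 Ω.

R_th ≤ 965 Ω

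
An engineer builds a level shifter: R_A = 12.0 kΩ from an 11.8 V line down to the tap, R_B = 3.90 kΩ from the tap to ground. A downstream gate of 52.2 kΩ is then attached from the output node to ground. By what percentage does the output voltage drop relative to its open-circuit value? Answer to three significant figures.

The divider's output (Thévenin) resistance is R_A‖R_B = 2.943 kΩ.
Fractional drop under load = R_th/(R_th + R_L) = 2.943 / (2.943 + 52.2) = 0.05338.
So the output falls by 5.34 %.

5.34 %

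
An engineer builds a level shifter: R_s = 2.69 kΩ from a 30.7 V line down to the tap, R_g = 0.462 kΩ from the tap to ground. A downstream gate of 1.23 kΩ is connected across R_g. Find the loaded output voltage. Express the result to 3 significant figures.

V_out ≈ 3.41 V

The load sits in parallel with R_g: R_g‖R_L = (462 × 1230) / (462 + 1230) = 335.9 Ω.
V_out = 30.7 × 335.9 / (2690 + 335.9) = 30.7 × 335.9/3026 = 3.41 V.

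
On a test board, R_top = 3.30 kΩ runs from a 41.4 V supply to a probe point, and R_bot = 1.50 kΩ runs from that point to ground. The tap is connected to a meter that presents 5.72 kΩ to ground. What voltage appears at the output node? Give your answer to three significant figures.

The load sits in parallel with R_bot: R_bot‖R_L = (1.50 × 5.72) / (1.50 + 5.72) = 1.188 kΩ.
V_out = 41.4 × 1.188 / (3.30 + 1.188) = 41.4 × 1.188/4.488 = 11.0 V.

V_out ≈ 11.0 V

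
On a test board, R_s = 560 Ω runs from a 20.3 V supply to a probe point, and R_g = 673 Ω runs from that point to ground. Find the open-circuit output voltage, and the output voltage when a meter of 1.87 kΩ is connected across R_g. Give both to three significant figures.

Open-circuit: V = 20.3 × 673/(560 + 673) = 11.1 V.
With the load, R_g becomes R_g‖R_L = 494.9 Ω, so V = 20.3 × 494.9/1055 = 9.52 V.

Unloaded: 11.1 V; loaded: 9.52 V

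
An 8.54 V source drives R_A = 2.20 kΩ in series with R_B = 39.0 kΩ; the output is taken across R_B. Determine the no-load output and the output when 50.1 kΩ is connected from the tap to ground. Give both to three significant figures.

Open-circuit: V = 8.54 × 39.0/(2.20 + 39.0) = 8.08 V.
With the load, R_B becomes R_B‖R_L = 21.93 kΩ, so V = 8.54 × 21.93/24.13 = 7.76 V.

Unloaded: 8.08 V; loaded: 7.76 V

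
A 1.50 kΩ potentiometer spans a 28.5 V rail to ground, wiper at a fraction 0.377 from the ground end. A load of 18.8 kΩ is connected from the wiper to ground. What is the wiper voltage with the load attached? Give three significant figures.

The wiper splits the pot into (1−α)R = 934.5 Ω above and αR = 565.5 Ω below.
Lower section ‖ load = 549.0 Ω.
V_wiper = 28.5 × 549.0/(934.5 + 549.0) = 10.5 V.

V ≈ 10.5 V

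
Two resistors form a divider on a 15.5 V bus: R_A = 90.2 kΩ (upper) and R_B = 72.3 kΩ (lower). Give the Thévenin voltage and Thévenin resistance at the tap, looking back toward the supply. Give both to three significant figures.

V_th = 6.90 V, R_th = 40.1 kΩ

V_th is the open-circuit tap voltage: 15.5 × 72.3/(90.2 + 72.3) = 6.90 V.
With the supply zeroed, R_A and R_B appear in parallel from the tap: R_th = R_A‖R_B = (90.2 × 72.3)/162.5 = 40.1 kΩ.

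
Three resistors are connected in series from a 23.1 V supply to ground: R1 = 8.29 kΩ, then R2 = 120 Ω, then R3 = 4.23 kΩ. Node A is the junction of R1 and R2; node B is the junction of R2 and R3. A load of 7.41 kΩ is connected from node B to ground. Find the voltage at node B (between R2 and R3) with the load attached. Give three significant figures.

V ≈ 5.60 V

At node B, R3 is in parallel with the load: R3‖R_L = 2693 Ω.
Below node A the resistance is R2 + (R3‖R_L) = 2813 Ω, so V_A = 23.1 × 2813/11100 = 5.852 V.
Then V_B = V_A × (R3‖R_L)/(R2 + R3‖R_L) = 5.852 × 2693/2813 = 5.60 V.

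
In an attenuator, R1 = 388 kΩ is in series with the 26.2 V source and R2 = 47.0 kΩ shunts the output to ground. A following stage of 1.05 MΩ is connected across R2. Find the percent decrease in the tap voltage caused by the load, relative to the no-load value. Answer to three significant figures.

The divider's output (Thévenin) resistance is R1‖R2 = 41.92 kΩ.
Fractional drop under load = R_th/(R_th + R_L) = 41.92 / (41.92 + 1050) = 0.03839.
So the output falls by 3.84 %.

3.84 %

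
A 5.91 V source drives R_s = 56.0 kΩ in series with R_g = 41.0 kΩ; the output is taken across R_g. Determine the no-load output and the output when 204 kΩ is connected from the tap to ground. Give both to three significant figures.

Unloaded: 2.50 V; loaded: 2.24 V

Open-circuit: V = 5.91 × 41.0/(56.0 + 41.0) = 2.50 V.
With the load, R_g becomes R_g‖R_L = 34.14 kΩ, so V = 5.91 × 34.14/90.14 = 2.24 V.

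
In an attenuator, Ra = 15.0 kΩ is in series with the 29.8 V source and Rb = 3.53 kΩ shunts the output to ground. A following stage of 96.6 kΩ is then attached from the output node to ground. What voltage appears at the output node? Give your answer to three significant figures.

The load sits in parallel with Rb: Rb‖R_L = (3.53 × 96.6) / (3.53 + 96.6) = 3.406 kΩ.
V_out = 29.8 × 3.406 / (15.0 + 3.406) = 29.8 × 3.406/18.41 = 5.51 V.

V_out ≈ 5.51 V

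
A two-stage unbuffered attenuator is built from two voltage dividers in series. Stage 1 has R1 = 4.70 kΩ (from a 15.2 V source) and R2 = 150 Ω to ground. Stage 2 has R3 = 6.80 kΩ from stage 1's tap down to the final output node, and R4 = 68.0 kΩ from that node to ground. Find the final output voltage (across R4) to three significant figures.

V_out ≈ 0.427 V

Stage 2 presents R3+R4 = 74800 Ω as a load on stage 1's tap.
Stage 1's lower leg becomes R2‖(R3+R4) = 149.7 Ω, so V_mid = 15.2 × 149.7/4850 = 0.4692 V.
Stage 2 is itself unloaded: V_out = V_mid × R4/(R3+R4) = 0.4692 × 68000/74800 = 0.427 V.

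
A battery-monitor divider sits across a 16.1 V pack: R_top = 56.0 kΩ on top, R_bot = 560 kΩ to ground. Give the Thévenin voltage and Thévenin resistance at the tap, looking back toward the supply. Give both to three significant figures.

V_th = 14.6 V, R_th = 50.9 kΩ

V_th is the open-circuit tap voltage: 16.1 × 560/(56.0 + 560) = 14.6 V.
With the supply zeroed, R_top and R_bot appear in parallel from the tap: R_th = R_top‖R_bot = (56.0 × 560)/616.0 = 50.9 kΩ.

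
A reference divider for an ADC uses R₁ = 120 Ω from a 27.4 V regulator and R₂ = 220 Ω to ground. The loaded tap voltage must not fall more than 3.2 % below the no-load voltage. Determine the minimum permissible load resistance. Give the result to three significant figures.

Output resistance R_th = R₁‖R₂ = (120 × 220)/340.0 = 77.65 Ω.
The fractional drop is R_th/(R_th + R_L); requiring this ≤ 0.0320 gives R_L ≥ R_th(1/0.0320 − 1) = 77.65 × 30.25 = 2.35 kΩ.

R_L(min) ≈ 2.35 kΩ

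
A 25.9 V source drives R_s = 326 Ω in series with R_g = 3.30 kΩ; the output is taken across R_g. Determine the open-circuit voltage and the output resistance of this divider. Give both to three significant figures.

V_th is the open-circuit tap voltage: 25.9 × 3300/(326 + 3300) = 23.6 V.
With the supply zeroed, R_s and R_g appear in parallel from the tap: R_th = R_s‖R_g = (326 × 3300)/3626 = 297 Ω.

V_th = 23.6 V, R_th = 297 Ω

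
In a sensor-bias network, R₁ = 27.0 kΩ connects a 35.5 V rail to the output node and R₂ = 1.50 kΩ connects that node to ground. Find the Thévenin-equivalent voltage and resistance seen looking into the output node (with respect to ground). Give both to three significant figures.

V_th is the open-circuit tap voltage: 35.5 × 1.50/(27.0 + 1.50) = 1.87 V.
With the supply zeroed, R₁ and R₂ appear in parallel from the tap: R_th = R₁‖R₂ = (27.0 × 1.50)/28.50 = 1.42 kΩ.

V_th = 1.87 V, R_th = 1.42 kΩ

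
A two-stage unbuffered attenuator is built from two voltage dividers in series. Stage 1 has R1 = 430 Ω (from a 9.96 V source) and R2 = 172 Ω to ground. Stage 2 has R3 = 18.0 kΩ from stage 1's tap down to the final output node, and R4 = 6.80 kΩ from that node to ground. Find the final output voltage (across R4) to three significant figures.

V_out ≈ 0.776 V

Stage 2 presents R3+R4 = 24800 Ω as a load on stage 1's tap.
Stage 1's lower leg becomes R2‖(R3+R4) = 170.8 Ω, so V_mid = 9.96 × 170.8/600.8 = 2.832 V.
Stage 2 is itself unloaded: V_out = V_mid × R4/(R3+R4) = 2.832 × 6800/24800 = 0.776 V.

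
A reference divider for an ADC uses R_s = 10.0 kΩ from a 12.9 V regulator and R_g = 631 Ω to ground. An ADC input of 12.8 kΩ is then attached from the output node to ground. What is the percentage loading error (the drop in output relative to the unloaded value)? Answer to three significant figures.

4.43 %

The divider's output (Thévenin) resistance is R_s‖R_g = 593.5 Ω.
Fractional drop under load = R_th/(R_th + R_L) = 593.5 / (593.5 + 12800) = 0.04432.
So the output falls by 4.43 %.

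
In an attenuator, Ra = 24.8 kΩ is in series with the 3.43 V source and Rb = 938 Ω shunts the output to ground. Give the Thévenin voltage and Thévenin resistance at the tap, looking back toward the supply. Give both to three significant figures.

V_th is the open-circuit tap voltage: 3.43 × 938/(24800 + 938) = 0.125 V.
With the supply zeroed, Ra and Rb appear in parallel from the tap: R_th = Ra‖Rb = (24800 × 938)/25740 = 904 Ω.

V_th = 0.125 V, R_th = 904 Ω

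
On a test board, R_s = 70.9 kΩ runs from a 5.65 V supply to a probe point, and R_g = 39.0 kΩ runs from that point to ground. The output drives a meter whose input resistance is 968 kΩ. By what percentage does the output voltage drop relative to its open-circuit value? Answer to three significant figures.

The divider's output (Thévenin) resistance is R_s‖R_g = 25.16 kΩ.
Fractional drop under load = R_th/(R_th + R_L) = 25.16 / (25.16 + 968) = 0.02533.
So the output falls by 2.53 %.

2.53 %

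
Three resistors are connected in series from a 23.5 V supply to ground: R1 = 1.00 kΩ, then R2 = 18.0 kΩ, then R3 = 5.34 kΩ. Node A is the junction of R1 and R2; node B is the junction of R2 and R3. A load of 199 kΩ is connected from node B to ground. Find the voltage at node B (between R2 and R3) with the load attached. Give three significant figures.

V ≈ 5.05 V

At node B, R3 is in parallel with the load: R3‖R_L = 5.200 kΩ.
Below node A the resistance is R2 + (R3‖R_L) = 23.20 kΩ, so V_A = 23.5 × 23.20/24.20 = 22.53 V.
Then V_B = V_A × (R3‖R_L)/(R2 + R3‖R_L) = 22.53 × 5.200/23.20 = 5.05 V.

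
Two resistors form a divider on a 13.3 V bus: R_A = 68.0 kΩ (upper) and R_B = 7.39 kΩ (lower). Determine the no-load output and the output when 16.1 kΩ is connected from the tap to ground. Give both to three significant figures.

Open-circuit: V = 13.3 × 7.39/(68.0 + 7.39) = 1.30 V.
With the load, R_B becomes R_B‖R_L = 5.065 kΩ, so V = 13.3 × 5.065/73.07 = 0.922 V.

Unloaded: 1.30 V; loaded: 0.922 V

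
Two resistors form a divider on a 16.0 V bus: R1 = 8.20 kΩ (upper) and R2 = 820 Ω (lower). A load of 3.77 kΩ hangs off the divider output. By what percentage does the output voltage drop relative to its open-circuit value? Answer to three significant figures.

The divider's output (Thévenin) resistance is R1‖R2 = 745.5 Ω.
Fractional drop under load = R_th/(R_th + R_L) = 745.5 / (745.5 + 3770) = 0.1651.
So the output falls by 16.5 %.

16.5 %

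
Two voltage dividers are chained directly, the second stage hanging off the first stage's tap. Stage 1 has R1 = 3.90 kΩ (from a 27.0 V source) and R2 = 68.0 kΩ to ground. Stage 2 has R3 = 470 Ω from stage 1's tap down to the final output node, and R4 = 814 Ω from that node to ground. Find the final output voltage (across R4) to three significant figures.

V_out ≈ 4.18 V

Stage 2 presents R3+R4 = 1284 Ω as a load on stage 1's tap.
Stage 1's lower leg becomes R2‖(R3+R4) = 1260 Ω, so V_mid = 27.0 × 1260/5160 = 6.594 V.
Stage 2 is itself unloaded: V_out = V_mid × R4/(R3+R4) = 6.594 × 814/1284 = 4.18 V.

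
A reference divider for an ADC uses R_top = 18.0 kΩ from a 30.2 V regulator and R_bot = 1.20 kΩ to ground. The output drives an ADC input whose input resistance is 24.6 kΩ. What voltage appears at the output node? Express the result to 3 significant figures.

V_out ≈ 1.80 V

The load sits in parallel with R_bot: R_bot‖R_L = (1.20 × 24.6) / (1.20 + 24.6) = 1.144 kΩ.
V_out = 30.2 × 1.144 / (18.0 + 1.144) = 30.2 × 1.144/19.14 = 1.80 V.
(Unloaded it would have been 1.89 V.)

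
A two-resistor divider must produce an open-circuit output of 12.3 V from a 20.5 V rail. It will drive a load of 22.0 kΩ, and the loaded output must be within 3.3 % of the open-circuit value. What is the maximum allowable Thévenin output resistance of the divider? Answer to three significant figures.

Loading drop = R_th/(R_th + R_L) ≤ 0.0330, so R_th ≤ R_L · ε/(1−ε) = 22.0 kΩ × 0.0330/0.9670 = 751 Ω.

R_th ≤ 751 Ω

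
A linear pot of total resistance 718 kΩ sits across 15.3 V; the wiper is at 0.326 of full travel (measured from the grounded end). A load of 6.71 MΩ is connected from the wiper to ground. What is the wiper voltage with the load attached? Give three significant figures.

The wiper splits the pot into (1−α)R = 483.9 kΩ above and αR = 234.1 kΩ below.
Lower section ‖ load = 226.2 kΩ.
V_wiper = 15.3 × 226.2/(483.9 + 226.2) = 4.87 V.

V ≈ 4.87 V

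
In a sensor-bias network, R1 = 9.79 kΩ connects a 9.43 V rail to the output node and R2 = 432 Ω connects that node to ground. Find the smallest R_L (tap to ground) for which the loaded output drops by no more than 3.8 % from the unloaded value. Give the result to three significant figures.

Output resistance R_th = R1‖R2 = (9790 × 432)/10220 = 413.7 Ω.
The fractional drop is R_th/(R_th + R_L); requiring this ≤ 0.0380 gives R_L ≥ R_th(1/0.0380 − 1) = 413.7 × 25.32 = 10.5 kΩ.

R_L(min) ≈ 10.5 kΩ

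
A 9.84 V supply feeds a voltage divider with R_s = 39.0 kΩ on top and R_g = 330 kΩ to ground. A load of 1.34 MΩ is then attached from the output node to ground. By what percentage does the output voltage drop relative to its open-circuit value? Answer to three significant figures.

The divider's output (Thévenin) resistance is R_s‖R_g = 34.88 kΩ.
Fractional drop under load = R_th/(R_th + R_L) = 34.88 / (34.88 + 1340) = 0.02537.
So the output falls by 2.54 %.

2.54 %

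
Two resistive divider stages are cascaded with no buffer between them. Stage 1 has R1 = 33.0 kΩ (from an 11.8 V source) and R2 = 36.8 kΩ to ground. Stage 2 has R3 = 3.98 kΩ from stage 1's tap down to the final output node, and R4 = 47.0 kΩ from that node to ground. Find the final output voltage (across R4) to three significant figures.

V_out ≈ 4.28 V

Stage 2 presents R3+R4 = 50.98 kΩ as a load on stage 1's tap.
Stage 1's lower leg becomes R2‖(R3+R4) = 21.37 kΩ, so V_mid = 11.8 × 21.37/54.37 = 4.638 V.
Stage 2 is itself unloaded: V_out = V_mid × R4/(R3+R4) = 4.638 × 47.0/50.98 = 4.28 V.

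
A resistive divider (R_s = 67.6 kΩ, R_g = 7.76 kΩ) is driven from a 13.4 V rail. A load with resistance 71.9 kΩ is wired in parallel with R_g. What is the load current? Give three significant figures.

R_g‖R_L = 7.004 kΩ; V_out = 13.4 × 7.004/74.60 = 1.258 V.
I_L = V_out / R_L = 1.258 / 71.9 kΩ = 0.0175 mA.

I_L ≈ 0.0175 mA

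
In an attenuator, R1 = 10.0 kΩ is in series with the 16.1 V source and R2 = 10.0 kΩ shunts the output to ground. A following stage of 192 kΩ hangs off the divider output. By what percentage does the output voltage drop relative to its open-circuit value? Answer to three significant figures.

The divider's output (Thévenin) resistance is R1‖R2 = 5.000 kΩ.
Fractional drop under load = R_th/(R_th + R_L) = 5.000 / (5.000 + 192) = 0.02538.
So the output falls by 2.54 %.

2.54 %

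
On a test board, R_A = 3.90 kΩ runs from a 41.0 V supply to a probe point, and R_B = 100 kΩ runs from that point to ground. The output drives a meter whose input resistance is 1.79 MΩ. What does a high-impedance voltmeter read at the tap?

V_out ≈ 39.4 V

The load sits in parallel with R_B: R_B‖R_L = (100 × 1790) / (100 + 1790) = 94.71 kΩ.
V_out = 41.0 × 94.71 / (3.90 + 94.71) = 41.0 × 94.71/98.61 = 39.4 V.
(Unloaded it would have been 39.5 V.)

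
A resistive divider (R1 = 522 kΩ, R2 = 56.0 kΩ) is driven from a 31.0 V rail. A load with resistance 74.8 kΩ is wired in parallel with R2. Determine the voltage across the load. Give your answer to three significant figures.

The load sits in parallel with R2: R2‖R_L = (56.0 × 74.8) / (56.0 + 74.8) = 32.02 kΩ.
V_out = 31.0 × 32.02 / (522 + 32.02) = 31.0 × 32.02/554.0 = 1.79 V.
(Unloaded it would have been 3.00 V.)

V_out ≈ 1.79 V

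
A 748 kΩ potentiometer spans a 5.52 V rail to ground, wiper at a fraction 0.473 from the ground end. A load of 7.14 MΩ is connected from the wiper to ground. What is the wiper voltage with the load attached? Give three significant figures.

The wiper splits the pot into (1−α)R = 394.2 kΩ above and αR = 353.8 kΩ below.
Lower section ‖ load = 337.1 kΩ.
V_wiper = 5.52 × 337.1/(394.2 + 337.1) = 2.54 V.

V ≈ 2.54 V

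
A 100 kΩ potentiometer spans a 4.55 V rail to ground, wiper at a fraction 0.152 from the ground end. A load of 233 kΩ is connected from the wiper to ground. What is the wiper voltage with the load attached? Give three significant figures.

The wiper splits the pot into (1−α)R = 84.80 kΩ above and αR = 15.20 kΩ below.
Lower section ‖ load = 14.27 kΩ.
V_wiper = 4.55 × 14.27/(84.80 + 14.27) = 0.655 V.

V ≈ 0.655 V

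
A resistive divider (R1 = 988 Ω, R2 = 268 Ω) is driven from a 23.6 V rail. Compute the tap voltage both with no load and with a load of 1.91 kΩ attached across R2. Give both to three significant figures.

Open-circuit: V = 23.6 × 268/(988 + 268) = 5.04 V.
With the load, R2 becomes R2‖R_L = 235.0 Ω, so V = 23.6 × 235.0/1223 = 4.54 V.

Unloaded: 5.04 V; loaded: 4.54 V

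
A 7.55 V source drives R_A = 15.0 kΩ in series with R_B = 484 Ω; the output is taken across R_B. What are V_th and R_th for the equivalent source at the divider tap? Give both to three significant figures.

V_th = 0.236 V, R_th = 469 Ω

V_th is the open-circuit tap voltage: 7.55 × 484/(15000 + 484) = 0.236 V.
With the supply zeroed, R_A and R_B appear in parallel from the tap: R_th = R_A‖R_B = (15000 × 484)/15480 = 469 Ω.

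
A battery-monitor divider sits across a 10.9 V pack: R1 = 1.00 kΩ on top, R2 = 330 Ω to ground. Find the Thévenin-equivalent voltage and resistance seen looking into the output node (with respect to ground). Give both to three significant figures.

V_th is the open-circuit tap voltage: 10.9 × 330/(1000 + 330) = 2.70 V.
With the supply zeroed, R1 and R2 appear in parallel from the tap: R_th = R1‖R2 = (1000 × 330)/1330 = 248 Ω.

V_th = 2.70 V, R_th = 248 Ω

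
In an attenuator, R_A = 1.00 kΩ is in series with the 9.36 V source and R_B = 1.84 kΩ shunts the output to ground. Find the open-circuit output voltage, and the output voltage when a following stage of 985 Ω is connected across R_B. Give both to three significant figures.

Unloaded: 6.06 V; loaded: 3.66 V

Open-circuit: V = 9.36 × 1840/(1000 + 1840) = 6.06 V.
With the load, R_B becomes R_B‖R_L = 641.6 Ω, so V = 9.36 × 641.6/1642 = 3.66 V.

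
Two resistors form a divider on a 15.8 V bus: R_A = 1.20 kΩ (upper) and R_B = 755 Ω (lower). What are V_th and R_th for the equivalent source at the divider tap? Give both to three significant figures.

V_th = 6.10 V, R_th = 463 Ω

V_th is the open-circuit tap voltage: 15.8 × 755/(1200 + 755) = 6.10 V.
With the supply zeroed, R_A and R_B appear in parallel from the tap: R_th = R_A‖R_B = (1200 × 755)/1955 = 463 Ω.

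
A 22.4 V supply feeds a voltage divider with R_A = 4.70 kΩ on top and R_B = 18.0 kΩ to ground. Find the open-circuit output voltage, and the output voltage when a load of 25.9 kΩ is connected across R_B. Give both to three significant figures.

Unloaded: 17.8 V; loaded: 15.5 V

Open-circuit: V = 22.4 × 18.0/(4.70 + 18.0) = 17.8 V.
With the load, R_B becomes R_B‖R_L = 10.62 kΩ, so V = 22.4 × 10.62/15.32 = 15.5 V.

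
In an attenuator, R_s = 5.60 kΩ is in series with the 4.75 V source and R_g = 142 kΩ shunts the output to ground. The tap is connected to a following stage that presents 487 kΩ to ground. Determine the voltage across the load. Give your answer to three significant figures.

The load sits in parallel with R_g: R_g‖R_L = (142 × 487) / (142 + 487) = 109.9 kΩ.
V_out = 4.75 × 109.9 / (5.60 + 109.9) = 4.75 × 109.9/115.5 = 4.52 V.

V_out ≈ 4.52 V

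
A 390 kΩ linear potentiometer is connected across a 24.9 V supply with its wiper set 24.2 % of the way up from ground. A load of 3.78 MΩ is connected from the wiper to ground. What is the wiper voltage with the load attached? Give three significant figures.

V ≈ 5.91 V

The wiper splits the pot into (1−α)R = 295.6 kΩ above and αR = 94.38 kΩ below.
Lower section ‖ load = 92.08 kΩ.
V_wiper = 24.9 × 92.08/(295.6 + 92.08) = 5.91 V.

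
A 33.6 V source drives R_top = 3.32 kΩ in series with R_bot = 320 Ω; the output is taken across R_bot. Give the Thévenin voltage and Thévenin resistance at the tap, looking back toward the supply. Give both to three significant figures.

V_th = 2.95 V, R_th = 292 Ω

V_th is the open-circuit tap voltage: 33.6 × 320/(3320 + 320) = 2.95 V.
With the supply zeroed, R_top and R_bot appear in parallel from the tap: R_th = R_top‖R_bot = (3320 × 320)/3640 = 292 Ω.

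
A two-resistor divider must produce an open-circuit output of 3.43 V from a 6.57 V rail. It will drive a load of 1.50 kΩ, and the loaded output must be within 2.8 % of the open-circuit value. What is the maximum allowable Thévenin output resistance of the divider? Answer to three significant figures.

R_th ≤ 43.2 Ω

Loading drop = R_th/(R_th + R_L) ≤ 0.0280, so R_th ≤ R_L · ε/(1−ε) = 1.50 kΩ × 0.0280/0.9720 = 43.2 Ω.
(Any R1, R2 with R2/(R1+R2) = 0.522 and R1‖R2 ≤ 43.2 Ω will meet the spec.)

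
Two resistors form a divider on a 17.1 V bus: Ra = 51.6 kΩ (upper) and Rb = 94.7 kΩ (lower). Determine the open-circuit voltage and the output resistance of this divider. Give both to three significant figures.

V_th = 11.1 V, R_th = 33.4 kΩ

V_th is the open-circuit tap voltage: 17.1 × 94.7/(51.6 + 94.7) = 11.1 V.
With the supply zeroed, Ra and Rb appear in parallel from the tap: R_th = Ra‖Rb = (51.6 × 94.7)/146.3 = 33.4 kΩ.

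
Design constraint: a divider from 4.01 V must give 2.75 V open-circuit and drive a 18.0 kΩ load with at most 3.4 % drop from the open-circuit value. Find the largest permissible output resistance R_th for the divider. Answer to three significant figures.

Loading drop = R_th/(R_th + R_L) ≤ 0.0340, so R_th ≤ R_L · ε/(1−ε) = 18.0 kΩ × 0.0340/0.9660 = 634 Ω.
(Any R1, R2 with R2/(R1+R2) = 0.686 and R1‖R2 ≤ 634 Ω will meet the spec.)

R_th ≤ 634 Ω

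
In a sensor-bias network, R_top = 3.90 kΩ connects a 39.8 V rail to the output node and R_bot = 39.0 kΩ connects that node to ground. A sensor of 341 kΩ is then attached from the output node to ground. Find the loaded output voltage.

V_out ≈ 35.8 V

The load sits in parallel with R_bot: R_bot‖R_L = (39.0 × 341) / (39.0 + 341) = 35.00 kΩ.
V_out = 39.8 × 35.00 / (3.90 + 35.00) = 39.8 × 35.00/38.90 = 35.8 V.
(Unloaded it would have been 36.2 V.)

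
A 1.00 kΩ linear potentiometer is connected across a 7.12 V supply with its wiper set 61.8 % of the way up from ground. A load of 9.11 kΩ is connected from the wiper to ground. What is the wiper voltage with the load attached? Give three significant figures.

The wiper splits the pot into (1−α)R = 382.0 Ω above and αR = 618.0 Ω below.
Lower section ‖ load = 578.7 Ω.
V_wiper = 7.12 × 578.7/(382.0 + 578.7) = 4.29 V.

V ≈ 4.29 V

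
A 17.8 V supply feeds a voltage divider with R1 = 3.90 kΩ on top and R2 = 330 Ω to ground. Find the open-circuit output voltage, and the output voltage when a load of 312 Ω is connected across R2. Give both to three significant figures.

Open-circuit: V = 17.8 × 330/(3900 + 330) = 1.39 V.
With the load, R2 becomes R2‖R_L = 160.4 Ω, so V = 17.8 × 160.4/4060 = 0.703 V.

Unloaded: 1.39 V; loaded: 0.703 V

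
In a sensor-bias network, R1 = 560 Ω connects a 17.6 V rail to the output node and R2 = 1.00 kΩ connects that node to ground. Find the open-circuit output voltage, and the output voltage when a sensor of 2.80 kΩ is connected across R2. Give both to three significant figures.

Open-circuit: V = 17.6 × 1000/(560 + 1000) = 11.3 V.
With the load, R2 becomes R2‖R_L = 736.8 Ω, so V = 17.6 × 736.8/1297 = 10.0 V.

Unloaded: 11.3 V; loaded: 10.0 V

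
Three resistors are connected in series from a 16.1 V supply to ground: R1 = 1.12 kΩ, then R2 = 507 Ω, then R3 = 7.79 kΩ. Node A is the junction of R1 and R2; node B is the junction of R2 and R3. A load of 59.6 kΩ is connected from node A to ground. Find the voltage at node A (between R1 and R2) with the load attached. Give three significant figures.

Below node A the series string R2+R3 = 8297 Ω sits in parallel with the 59600 Ω load: 7283 Ω.
V_A = 16.1 × 7283/(1120 + 7283) = 14.0 V.

V ≈ 14.0 V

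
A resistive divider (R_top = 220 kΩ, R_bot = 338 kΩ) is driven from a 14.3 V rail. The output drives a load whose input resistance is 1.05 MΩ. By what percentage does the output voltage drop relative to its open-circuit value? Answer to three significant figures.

Unloaded V = 14.3 × 338/558.0 = 8.6620 V.
Loaded: R_bot‖R_L = 255.7 kΩ, giving V = 14.3 × 255.7/475.7 = 7.6865 V.
Drop = (8.6620 − 7.6865) / 8.6620 = 11.3 %.

11.3 %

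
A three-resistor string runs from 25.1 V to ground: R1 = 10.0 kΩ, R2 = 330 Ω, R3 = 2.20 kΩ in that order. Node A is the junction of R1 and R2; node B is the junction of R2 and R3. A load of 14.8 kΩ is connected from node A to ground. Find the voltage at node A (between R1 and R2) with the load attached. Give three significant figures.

V ≈ 4.46 V

Below node A the series string R2+R3 = 2530 Ω sits in parallel with the 14800 Ω load: 2161 Ω.
V_A = 25.1 × 2161/(10000 + 2161) = 4.46 V.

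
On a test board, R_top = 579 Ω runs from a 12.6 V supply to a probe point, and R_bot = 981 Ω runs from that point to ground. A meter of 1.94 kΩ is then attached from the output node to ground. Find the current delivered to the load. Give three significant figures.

I_L ≈ 3.44 mA

R_bot‖R_L = 651.5 Ω; V_out = 12.6 × 651.5/1231 = 6.671 V.
I_L = V_out / R_L = 6.671 / 1.94 kΩ = 3.44 mA.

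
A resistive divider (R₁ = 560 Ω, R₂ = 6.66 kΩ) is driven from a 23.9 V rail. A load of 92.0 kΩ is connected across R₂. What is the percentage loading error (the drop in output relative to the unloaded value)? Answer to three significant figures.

0.558 %

The divider's output (Thévenin) resistance is R₁‖R₂ = 516.6 Ω.
Fractional drop under load = R_th/(R_th + R_L) = 516.6 / (516.6 + 92000) = 0.005583.
So the output falls by 0.558 %.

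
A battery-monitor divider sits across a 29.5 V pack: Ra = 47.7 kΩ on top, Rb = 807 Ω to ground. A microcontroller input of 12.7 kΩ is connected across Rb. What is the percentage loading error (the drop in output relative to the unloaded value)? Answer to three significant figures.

5.88 %

The divider's output (Thévenin) resistance is Ra‖Rb = 793.6 Ω.
Fractional drop under load = R_th/(R_th + R_L) = 793.6 / (793.6 + 12700) = 0.05881.
So the output falls by 5.88 %.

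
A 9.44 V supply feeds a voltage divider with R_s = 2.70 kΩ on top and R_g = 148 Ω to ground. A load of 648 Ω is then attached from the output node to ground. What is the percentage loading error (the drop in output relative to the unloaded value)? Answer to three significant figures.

The divider's output (Thévenin) resistance is R_s‖R_g = 140.3 Ω.
Fractional drop under load = R_th/(R_th + R_L) = 140.3 / (140.3 + 648) = 0.1780.
So the output falls by 17.8 %.

17.8 %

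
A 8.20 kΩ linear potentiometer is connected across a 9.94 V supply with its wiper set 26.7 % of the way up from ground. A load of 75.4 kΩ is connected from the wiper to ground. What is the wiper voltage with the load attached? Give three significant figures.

V ≈ 2.60 V

The wiper splits the pot into (1−α)R = 6.011 kΩ above and αR = 2.189 kΩ below.
Lower section ‖ load = 2.128 kΩ.
V_wiper = 9.94 × 2.128/(6.011 + 2.128) = 2.60 V.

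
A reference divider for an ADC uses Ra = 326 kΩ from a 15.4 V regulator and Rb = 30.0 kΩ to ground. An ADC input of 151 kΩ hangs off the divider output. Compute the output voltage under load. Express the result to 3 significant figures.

The load sits in parallel with Rb: Rb‖R_L = (30.0 × 151) / (30.0 + 151) = 25.03 kΩ.
V_out = 15.4 × 25.03 / (326 + 25.03) = 15.4 × 25.03/351.0 = 1.10 V.

V_out ≈ 1.10 V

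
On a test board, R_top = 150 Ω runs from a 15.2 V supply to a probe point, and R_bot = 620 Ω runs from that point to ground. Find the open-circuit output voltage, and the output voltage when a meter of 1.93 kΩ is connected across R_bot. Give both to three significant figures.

Open-circuit: V = 15.2 × 620/(150 + 620) = 12.2 V.
With the load, R_bot becomes R_bot‖R_L = 469.3 Ω, so V = 15.2 × 469.3/619.3 = 11.5 V.

Unloaded: 12.2 V; loaded: 11.5 V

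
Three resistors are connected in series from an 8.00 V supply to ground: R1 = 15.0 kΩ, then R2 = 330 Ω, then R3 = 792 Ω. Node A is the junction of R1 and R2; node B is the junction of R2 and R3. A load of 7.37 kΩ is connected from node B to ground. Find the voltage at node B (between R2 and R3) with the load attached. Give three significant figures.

At node B, R3 is in parallel with the load: R3‖R_L = 715.1 Ω.
Below node A the resistance is R2 + (R3‖R_L) = 1045 Ω, so V_A = 8.00 × 1045/16050 = 0.5211 V.
Then V_B = V_A × (R3‖R_L)/(R2 + R3‖R_L) = 0.5211 × 715.1/1045 = 0.357 V.

V ≈ 0.357 V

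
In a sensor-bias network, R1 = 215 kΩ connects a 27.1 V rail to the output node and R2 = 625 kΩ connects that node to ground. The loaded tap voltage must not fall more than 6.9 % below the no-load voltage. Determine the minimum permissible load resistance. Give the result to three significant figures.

R_L(min) ≈ 2.16 MΩ

Output resistance R_th = R1‖R2 = (215 × 625)/840.0 = 160.0 kΩ.
The fractional drop is R_th/(R_th + R_L); requiring this ≤ 0.0690 gives R_L ≥ R_th(1/0.0690 − 1) = 160.0 × 13.49 = 2.16 MΩ.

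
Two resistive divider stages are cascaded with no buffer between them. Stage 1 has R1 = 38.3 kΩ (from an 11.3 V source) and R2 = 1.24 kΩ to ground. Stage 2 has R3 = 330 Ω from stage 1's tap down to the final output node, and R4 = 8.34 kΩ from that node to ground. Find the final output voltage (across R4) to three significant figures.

Stage 2 presents R3+R4 = 8670 Ω as a load on stage 1's tap.
Stage 1's lower leg becomes R2‖(R3+R4) = 1085 Ω, so V_mid = 11.3 × 1085/39380 = 0.3113 V.
Stage 2 is itself unloaded: V_out = V_mid × R4/(R3+R4) = 0.3113 × 8340/8670 = 0.299 V.

V_out ≈ 0.299 V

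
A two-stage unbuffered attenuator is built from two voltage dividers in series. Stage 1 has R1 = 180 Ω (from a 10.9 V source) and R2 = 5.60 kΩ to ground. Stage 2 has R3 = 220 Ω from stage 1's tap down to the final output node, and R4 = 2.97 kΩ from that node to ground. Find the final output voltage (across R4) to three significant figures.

Stage 2 presents R3+R4 = 3190 Ω as a load on stage 1's tap.
Stage 1's lower leg becomes R2‖(R3+R4) = 2032 Ω, so V_mid = 10.9 × 2032/2212 = 10.01 V.
Stage 2 is itself unloaded: V_out = V_mid × R4/(R3+R4) = 10.01 × 2970/3190 = 9.32 V.

V_out ≈ 9.32 V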